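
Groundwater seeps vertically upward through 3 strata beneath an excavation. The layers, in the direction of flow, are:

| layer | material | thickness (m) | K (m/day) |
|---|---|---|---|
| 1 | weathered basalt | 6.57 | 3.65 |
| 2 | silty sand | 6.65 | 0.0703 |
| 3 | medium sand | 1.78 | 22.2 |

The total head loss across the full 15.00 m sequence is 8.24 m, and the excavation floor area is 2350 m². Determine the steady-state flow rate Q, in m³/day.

Flow is perpendicular to layering, so the layers act in series and the equivalent K is the thickness-weighted harmonic mean.
Total thickness L = 6.57 + 6.65 + 1.78 = 15.00 m.
Σ(b_i/K_i) = 6.57/3.65 + 6.65/0.0703 + 1.78/22.2 = 96.47 d.
K_eq = L / Σ(b_i/K_i) = 15.00 / 96.47 = 0.1555 m/day.
Q = K_eq · A · (Δh/L) = 0.1555 × 2350 × (8.24/15.00) = 200.7 m³/day.

201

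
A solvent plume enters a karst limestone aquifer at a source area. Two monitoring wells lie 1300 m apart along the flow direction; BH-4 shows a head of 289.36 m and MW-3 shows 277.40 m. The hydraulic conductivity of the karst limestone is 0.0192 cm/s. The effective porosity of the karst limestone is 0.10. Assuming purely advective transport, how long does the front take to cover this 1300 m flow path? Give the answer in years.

Convert K: 0.0192 cm/s × 864 = 16.59 m/day.
Hydraulic gradient i = (289.36 − 277.40) / 1300 = 11.96 / 1300 = 0.009200.
Darcy flux q = K · i = 16.59 × 0.009200 = 0.1526 m/day.
Seepage velocity v = q / n_e = 0.1526 / 0.10 = 1.526 m/day.
Travel time t = L / v = 1300 / 1.526 = 851.8 days = 2.332 years.

2.33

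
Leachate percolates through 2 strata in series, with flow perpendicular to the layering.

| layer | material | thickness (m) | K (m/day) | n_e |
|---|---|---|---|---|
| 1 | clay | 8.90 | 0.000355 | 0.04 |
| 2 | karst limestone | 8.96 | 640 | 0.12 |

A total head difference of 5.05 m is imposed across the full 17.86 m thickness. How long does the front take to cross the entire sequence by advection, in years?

With flow normal to the layers, continuity requires the same specific discharge q through every layer.
Σ(b_i/K_i) = 8.90/0.000355 + 8.96/640 = 25070 d.
q = Δh / Σ(b_i/K_i) = 5.05 / 25070 = 0.0002014 m/day.
In each layer the seepage velocity is v_i = q/n_i, so the layer transit time is t_i = b_i·n_i / q:
  layer 1 (clay): t_1 = 8.90 × 0.04 / 0.0002014 = 1767 d
  layer 2 (karst limestone): t_2 = 8.96 × 0.12 / 0.0002014 = 5338 d
Total t = Σ t_i = 7105 days = 19.45 years.

19.5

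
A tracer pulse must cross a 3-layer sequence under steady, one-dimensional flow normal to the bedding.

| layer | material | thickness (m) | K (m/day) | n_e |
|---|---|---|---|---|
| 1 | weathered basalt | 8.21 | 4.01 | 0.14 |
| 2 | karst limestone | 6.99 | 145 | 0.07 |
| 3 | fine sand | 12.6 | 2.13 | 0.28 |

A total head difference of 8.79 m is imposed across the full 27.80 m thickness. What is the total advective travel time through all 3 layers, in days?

4.71

With flow normal to the layers, continuity requires the same specific discharge q through every layer.
Σ(b_i/K_i) = 8.21/4.01 + 6.99/145 + 12.6/2.13 = 8.011 d.
q = Δh / Σ(b_i/K_i) = 8.79 / 8.011 = 1.097 m/day.
In each layer the seepage velocity is v_i = q/n_i, so the layer transit time is t_i = b_i·n_i / q:
  layer 1 (weathered basalt): t_1 = 8.21 × 0.14 / 1.097 = 1.048 d
  layer 2 (karst limestone): t_2 = 6.99 × 0.07 / 1.097 = 0.4459 d
  layer 3 (fine sand): t_3 = 12.6 × 0.28 / 1.097 = 3.215 d
Total t = Σ t_i = 4.709 days.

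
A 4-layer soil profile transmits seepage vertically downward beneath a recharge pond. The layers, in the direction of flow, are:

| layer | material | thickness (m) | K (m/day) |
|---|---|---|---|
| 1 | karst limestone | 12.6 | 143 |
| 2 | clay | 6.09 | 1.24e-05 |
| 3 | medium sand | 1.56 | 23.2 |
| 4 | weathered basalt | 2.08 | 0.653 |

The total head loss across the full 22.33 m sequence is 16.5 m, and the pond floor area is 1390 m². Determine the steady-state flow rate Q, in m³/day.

0.0467

Flow is perpendicular to layering, so the layers act in series and the equivalent K is the thickness-weighted harmonic mean.
Total thickness L = 12.6 + 6.09 + 1.56 + 2.08 = 22.33 m.
Σ(b_i/K_i) = 12.6/143 + 6.09/1.24e-05 + 1.56/23.2 + 2.08/0.653 = 4.911e+05 d.
K_eq = L / Σ(b_i/K_i) = 22.33 / 4.911e+05 = 4.547e-05 m/day.
Q = K_eq · A · (Δh/L) = 4.547e-05 × 1390 × (16.5/22.33) = 0.04670 m³/day.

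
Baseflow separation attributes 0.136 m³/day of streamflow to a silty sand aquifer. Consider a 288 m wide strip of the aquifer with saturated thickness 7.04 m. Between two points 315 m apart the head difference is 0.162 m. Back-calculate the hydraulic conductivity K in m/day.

Cross-sectional area A = 288 × 7.04 = 2028 m².
Hydraulic gradient i = Δh / L = 0.162 / 315 = 0.0005143.
From Q = K·A·i, K = Q / (A·i) = 0.136 / (2028 × 0.0005143) = 0.1304 m/day.

0.130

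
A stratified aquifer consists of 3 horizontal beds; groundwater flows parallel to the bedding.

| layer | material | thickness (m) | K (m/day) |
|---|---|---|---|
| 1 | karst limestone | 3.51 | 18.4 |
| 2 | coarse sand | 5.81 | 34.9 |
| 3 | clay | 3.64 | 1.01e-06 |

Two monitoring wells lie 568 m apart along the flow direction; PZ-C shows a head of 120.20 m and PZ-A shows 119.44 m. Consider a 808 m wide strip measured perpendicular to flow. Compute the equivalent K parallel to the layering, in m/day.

Flow is parallel to layering, so each bed carries its own Darcy discharge and the transmissivities add.
Σ(K_i·b_i) = 18.4×3.51 + 34.9×5.81 + 1.01e-06×3.64 = 267.4 m²/day.
Total thickness b = 12.96 m, so K_eq = Σ(K_i·b_i)/b = 20.63 m/day.

20.6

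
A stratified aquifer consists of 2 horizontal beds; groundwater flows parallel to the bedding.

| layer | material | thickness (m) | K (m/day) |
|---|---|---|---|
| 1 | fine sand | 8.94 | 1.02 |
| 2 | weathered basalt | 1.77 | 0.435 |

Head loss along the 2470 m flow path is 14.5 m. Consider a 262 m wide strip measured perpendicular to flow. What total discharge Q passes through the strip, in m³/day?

15.2

Flow is parallel to layering, so each bed carries its own Darcy discharge and the transmissivities add.
Σ(K_i·b_i) = 1.02×8.94 + 0.435×1.77 = 9.889 m²/day.
Hydraulic gradient i = Δh / L = 14.5 / 2470 = 0.005870.
Q = Σ(K_i·b_i) · W · i = 9.889 × 262 × 0.005870 = 15.21 m³/day.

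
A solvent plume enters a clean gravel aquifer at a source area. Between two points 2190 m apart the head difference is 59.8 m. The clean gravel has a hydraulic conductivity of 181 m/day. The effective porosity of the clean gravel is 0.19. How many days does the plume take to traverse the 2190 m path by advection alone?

84.2

Hydraulic gradient i = Δh / L = 59.8 / 2190 = 0.02731.
Darcy flux q = K · i = 181.0 × 0.02731 = 4.942 m/day.
Seepage velocity v = q / n_e = 4.942 / 0.19 = 26.01 m/day.
Travel time t = L / v = 2190 / 26.01 = 84.19 days.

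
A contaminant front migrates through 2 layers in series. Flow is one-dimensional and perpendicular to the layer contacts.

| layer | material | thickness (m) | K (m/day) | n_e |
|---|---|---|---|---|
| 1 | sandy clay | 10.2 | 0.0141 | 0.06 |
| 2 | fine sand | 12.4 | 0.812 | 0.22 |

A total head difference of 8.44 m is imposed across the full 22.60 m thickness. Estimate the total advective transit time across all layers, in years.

With flow normal to the layers, continuity requires the same specific discharge q through every layer.
Σ(b_i/K_i) = 10.2/0.0141 + 12.4/0.812 = 738.7 d.
q = Δh / Σ(b_i/K_i) = 8.44 / 738.7 = 0.01143 m/day.
In each layer the seepage velocity is v_i = q/n_i, so the layer transit time is t_i = b_i·n_i / q:
  layer 1 (sandy clay): t_1 = 10.2 × 0.06 / 0.01143 = 53.56 d
  layer 2 (fine sand): t_2 = 12.4 × 0.22 / 0.01143 = 238.8 d
Total t = Σ t_i = 292.3 days = 0.8003 years.

0.800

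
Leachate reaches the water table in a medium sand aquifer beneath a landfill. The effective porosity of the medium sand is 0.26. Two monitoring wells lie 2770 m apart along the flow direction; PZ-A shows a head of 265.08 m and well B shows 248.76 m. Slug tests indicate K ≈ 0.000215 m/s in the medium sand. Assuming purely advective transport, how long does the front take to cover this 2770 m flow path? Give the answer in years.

Convert K: 0.000215 m/s × 86400 = 18.58 m/day.
Hydraulic gradient i = (265.08 − 248.76) / 2770 = 16.32 / 2770 = 0.005892.
Darcy flux q = K · i = 18.58 × 0.005892 = 0.1094 m/day.
Seepage velocity v = q / n_e = 0.1094 / 0.26 = 0.4209 m/day.
Travel time t = L / v = 2770 / 0.4209 = 6581 days = 18.02 years.

18.0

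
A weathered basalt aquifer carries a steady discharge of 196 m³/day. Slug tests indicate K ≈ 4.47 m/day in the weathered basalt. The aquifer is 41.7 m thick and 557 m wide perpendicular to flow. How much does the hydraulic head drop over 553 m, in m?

Cross-sectional area A = 557 × 41.7 = 23227 m².
From Q = K·A·i, i = Q / (K·A) = 196 / (4.470 × 23227) = 0.001888.
Head loss Δh = i · L = 0.001888 × 553 = 1.044 m.

1.04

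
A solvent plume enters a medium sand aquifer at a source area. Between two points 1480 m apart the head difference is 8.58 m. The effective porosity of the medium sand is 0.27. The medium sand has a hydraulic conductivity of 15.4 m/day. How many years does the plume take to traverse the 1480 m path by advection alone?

12.3

Hydraulic gradient i = Δh / L = 8.58 / 1480 = 0.005797.
Darcy flux q = K · i = 15.40 × 0.005797 = 0.08928 m/day.
Seepage velocity v = q / n_e = 0.08928 / 0.27 = 0.3307 m/day.
Travel time t = L / v = 1480 / 0.3307 = 4476 days = 12.25 years.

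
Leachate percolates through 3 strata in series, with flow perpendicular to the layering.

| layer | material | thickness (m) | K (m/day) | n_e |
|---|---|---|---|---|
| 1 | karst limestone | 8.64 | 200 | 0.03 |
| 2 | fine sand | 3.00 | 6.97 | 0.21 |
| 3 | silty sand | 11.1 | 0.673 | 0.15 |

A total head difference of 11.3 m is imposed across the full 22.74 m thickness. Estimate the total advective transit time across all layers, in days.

3.84

With flow normal to the layers, continuity requires the same specific discharge q through every layer.
Σ(b_i/K_i) = 8.64/200 + 3.00/6.97 + 11.1/0.673 = 16.97 d.
q = Δh / Σ(b_i/K_i) = 11.3 / 16.97 = 0.6660 m/day.
In each layer the seepage velocity is v_i = q/n_i, so the layer transit time is t_i = b_i·n_i / q:
  layer 1 (karst limestone): t_1 = 8.64 × 0.03 / 0.6660 = 0.3892 d
  layer 2 (fine sand): t_2 = 3.00 × 0.21 / 0.6660 = 0.9459 d
  layer 3 (silty sand): t_3 = 11.1 × 0.15 / 0.6660 = 2.500 d
Total t = Σ t_i = 3.835 days.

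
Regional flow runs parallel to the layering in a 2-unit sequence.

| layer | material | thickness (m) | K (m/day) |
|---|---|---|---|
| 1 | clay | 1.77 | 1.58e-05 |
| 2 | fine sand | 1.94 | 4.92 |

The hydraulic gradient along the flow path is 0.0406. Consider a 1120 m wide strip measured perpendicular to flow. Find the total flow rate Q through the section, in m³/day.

434

Flow is parallel to layering, so each bed carries its own Darcy discharge and the transmissivities add.
Σ(K_i·b_i) = 1.58e-05×1.77 + 4.92×1.94 = 9.545 m²/day.
Hydraulic gradient i = 0.0406.
Q = Σ(K_i·b_i) · W · i = 9.545 × 1120 × 0.04060 = 434.0 m³/day.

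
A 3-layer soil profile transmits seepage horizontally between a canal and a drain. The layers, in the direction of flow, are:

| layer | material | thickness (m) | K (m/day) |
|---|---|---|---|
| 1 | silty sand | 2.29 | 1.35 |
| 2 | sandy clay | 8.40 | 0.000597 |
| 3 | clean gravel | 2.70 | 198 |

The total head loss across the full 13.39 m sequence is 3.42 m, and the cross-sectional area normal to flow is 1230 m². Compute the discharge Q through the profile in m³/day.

0.299

Flow is perpendicular to layering, so the layers act in series and the equivalent K is the thickness-weighted harmonic mean.
Total thickness L = 2.29 + 8.40 + 2.70 = 13.39 m.
Σ(b_i/K_i) = 2.29/1.35 + 8.40/0.000597 + 2.70/198 = 14072 d.
K_eq = L / Σ(b_i/K_i) = 13.39 / 14072 = 0.0009515 m/day.
Q = K_eq · A · (Δh/L) = 0.0009515 × 1230 × (3.42/13.39) = 0.2989 m³/day.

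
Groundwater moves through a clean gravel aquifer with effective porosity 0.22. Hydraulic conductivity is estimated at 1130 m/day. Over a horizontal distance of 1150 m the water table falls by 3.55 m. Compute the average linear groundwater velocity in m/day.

Hydraulic gradient i = Δh / L = 3.55 / 1150 = 0.003087.
Darcy flux q = K · i = 1130 × 0.003087 = 3.488 m/day.
Seepage velocity v = q / n_e = 3.488 / 0.22 = 15.86 m/day.

15.9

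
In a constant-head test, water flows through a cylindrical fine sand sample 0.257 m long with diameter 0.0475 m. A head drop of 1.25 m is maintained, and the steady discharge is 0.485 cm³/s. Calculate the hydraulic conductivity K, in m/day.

4.86

Cross-sectional area A = π·(d/2)² = π × (0.0475/2)² = 0.001772 m².
Convert discharge: 0.485 cm³/s = 4.850e-07 m³/s.
Darcy's law rearranged: K = Q·L / (A·Δh) = 4.850e-07 × 0.257 / (0.001772 × 1.25) = 5.627e-05 m/s = 4.862 m/day.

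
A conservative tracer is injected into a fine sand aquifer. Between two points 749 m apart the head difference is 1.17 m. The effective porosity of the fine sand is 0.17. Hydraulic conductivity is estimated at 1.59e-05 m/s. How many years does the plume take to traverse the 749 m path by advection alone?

Convert K: 1.59e-05 m/s × 86400 = 1.374 m/day.
Hydraulic gradient i = Δh / L = 1.17 / 749 = 0.001562.
Darcy flux q = K · i = 1.374 × 0.001562 = 0.002146 m/day.
Seepage velocity v = q / n_e = 0.002146 / 0.17 = 0.01262 m/day.
Travel time t = L / v = 749 / 0.01262 = 59336 days = 162.5 years.

162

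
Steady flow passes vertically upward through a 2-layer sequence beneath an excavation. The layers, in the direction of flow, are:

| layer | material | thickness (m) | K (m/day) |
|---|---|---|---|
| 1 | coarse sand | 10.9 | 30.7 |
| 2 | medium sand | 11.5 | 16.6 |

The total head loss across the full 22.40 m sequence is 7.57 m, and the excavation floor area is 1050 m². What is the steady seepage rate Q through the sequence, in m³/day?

Flow is perpendicular to layering, so the layers act in series and the equivalent K is the thickness-weighted harmonic mean.
Total thickness L = 10.9 + 11.5 = 22.40 m.
Σ(b_i/K_i) = 10.9/30.7 + 11.5/16.6 = 1.048 d.
K_eq = L / Σ(b_i/K_i) = 22.40 / 1.048 = 21.38 m/day.
Q = K_eq · A · (Δh/L) = 21.38 × 1050 × (7.57/22.40) = 7586 m³/day.

7590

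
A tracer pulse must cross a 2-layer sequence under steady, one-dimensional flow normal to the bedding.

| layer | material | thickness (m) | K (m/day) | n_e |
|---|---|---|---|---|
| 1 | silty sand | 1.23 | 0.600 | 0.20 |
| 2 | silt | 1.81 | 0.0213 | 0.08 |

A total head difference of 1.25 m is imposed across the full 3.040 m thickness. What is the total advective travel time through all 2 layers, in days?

27.2

With flow normal to the layers, continuity requires the same specific discharge q through every layer.
Σ(b_i/K_i) = 1.23/0.600 + 1.81/0.0213 = 87.03 d.
q = Δh / Σ(b_i/K_i) = 1.25 / 87.03 = 0.01436 m/day.
In each layer the seepage velocity is v_i = q/n_i, so the layer transit time is t_i = b_i·n_i / q:
  layer 1 (silty sand): t_1 = 1.23 × 0.20 / 0.01436 = 17.13 d
  layer 2 (silt): t_2 = 1.81 × 0.08 / 0.01436 = 10.08 d
Total t = Σ t_i = 27.21 days.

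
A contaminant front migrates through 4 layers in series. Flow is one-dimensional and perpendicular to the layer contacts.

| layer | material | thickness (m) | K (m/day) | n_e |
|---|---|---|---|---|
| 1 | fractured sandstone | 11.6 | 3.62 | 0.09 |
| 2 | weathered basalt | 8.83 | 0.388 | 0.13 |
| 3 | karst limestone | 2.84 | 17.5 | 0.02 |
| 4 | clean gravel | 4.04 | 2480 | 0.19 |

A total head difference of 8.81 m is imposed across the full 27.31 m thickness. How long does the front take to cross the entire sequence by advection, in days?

8.94

With flow normal to the layers, continuity requires the same specific discharge q through every layer.
Σ(b_i/K_i) = 11.6/3.62 + 8.83/0.388 + 2.84/17.5 + 4.04/2480 = 26.13 d.
q = Δh / Σ(b_i/K_i) = 8.81 / 26.13 = 0.3372 m/day.
In each layer the seepage velocity is v_i = q/n_i, so the layer transit time is t_i = b_i·n_i / q:
  layer 1 (fractured sandstone): t_1 = 11.6 × 0.09 / 0.3372 = 3.096 d
  layer 2 (weathered basalt): t_2 = 8.83 × 0.13 / 0.3372 = 3.404 d
  layer 3 (karst limestone): t_3 = 2.84 × 0.02 / 0.3372 = 0.1684 d
  layer 4 (clean gravel): t_4 = 4.04 × 0.19 / 0.3372 = 2.276 d
Total t = Σ t_i = 8.945 days.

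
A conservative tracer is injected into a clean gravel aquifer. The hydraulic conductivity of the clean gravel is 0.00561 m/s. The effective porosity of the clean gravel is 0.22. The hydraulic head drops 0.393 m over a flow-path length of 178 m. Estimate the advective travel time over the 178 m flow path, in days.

Convert K: 0.00561 m/s × 86400 = 484.7 m/day.
Hydraulic gradient i = Δh / L = 0.393 / 178 = 0.002208.
Darcy flux q = K · i = 484.7 × 0.002208 = 1.070 m/day.
Seepage velocity v = q / n_e = 1.070 / 0.22 = 4.864 m/day.
Travel time t = L / v = 178 / 4.864 = 36.59 days.

36.6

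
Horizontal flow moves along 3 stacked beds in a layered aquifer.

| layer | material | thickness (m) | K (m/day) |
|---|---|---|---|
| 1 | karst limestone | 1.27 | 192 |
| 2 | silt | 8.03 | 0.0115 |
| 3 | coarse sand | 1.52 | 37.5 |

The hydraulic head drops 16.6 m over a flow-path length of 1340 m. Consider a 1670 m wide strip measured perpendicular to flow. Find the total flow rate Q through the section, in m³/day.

Flow is parallel to layering, so each bed carries its own Darcy discharge and the transmissivities add.
Σ(K_i·b_i) = 192×1.27 + 0.0115×8.03 + 37.5×1.52 = 300.9 m²/day.
Hydraulic gradient i = Δh / L = 16.6 / 1340 = 0.01239.
Q = Σ(K_i·b_i) · W · i = 300.9 × 1670 × 0.01239 = 6226 m³/day.

6230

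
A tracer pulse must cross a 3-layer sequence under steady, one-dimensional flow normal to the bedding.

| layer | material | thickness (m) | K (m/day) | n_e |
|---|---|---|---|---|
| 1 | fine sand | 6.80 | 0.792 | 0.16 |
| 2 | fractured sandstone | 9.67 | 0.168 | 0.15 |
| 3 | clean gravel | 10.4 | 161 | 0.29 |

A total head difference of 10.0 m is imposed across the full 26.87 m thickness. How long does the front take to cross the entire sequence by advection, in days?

36.8

With flow normal to the layers, continuity requires the same specific discharge q through every layer.
Σ(b_i/K_i) = 6.80/0.792 + 9.67/0.168 + 10.4/161 = 66.21 d.
q = Δh / Σ(b_i/K_i) = 10.0 / 66.21 = 0.1510 m/day.
In each layer the seepage velocity is v_i = q/n_i, so the layer transit time is t_i = b_i·n_i / q:
  layer 1 (fine sand): t_1 = 6.80 × 0.16 / 0.1510 = 7.204 d
  layer 2 (fractured sandstone): t_2 = 9.67 × 0.15 / 0.1510 = 9.604 d
  layer 3 (clean gravel): t_3 = 10.4 × 0.29 / 0.1510 = 19.97 d
Total t = Σ t_i = 36.78 days.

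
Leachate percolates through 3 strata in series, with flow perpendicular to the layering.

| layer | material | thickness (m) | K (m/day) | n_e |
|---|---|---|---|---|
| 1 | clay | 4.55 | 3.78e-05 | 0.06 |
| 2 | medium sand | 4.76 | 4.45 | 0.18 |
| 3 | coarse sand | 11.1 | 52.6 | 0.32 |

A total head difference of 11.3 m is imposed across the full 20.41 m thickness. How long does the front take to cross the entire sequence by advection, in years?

137

With flow normal to the layers, continuity requires the same specific discharge q through every layer.
Σ(b_i/K_i) = 4.55/3.78e-05 + 4.76/4.45 + 11.1/52.6 = 1.204e+05 d.
q = Δh / Σ(b_i/K_i) = 11.3 / 1.204e+05 = 9.388e-05 m/day.
In each layer the seepage velocity is v_i = q/n_i, so the layer transit time is t_i = b_i·n_i / q:
  layer 1 (clay): t_1 = 4.55 × 0.06 / 9.388e-05 = 2908 d
  layer 2 (medium sand): t_2 = 4.76 × 0.18 / 9.388e-05 = 9127 d
  layer 3 (coarse sand): t_3 = 11.1 × 0.32 / 9.388e-05 = 37837 d
Total t = Σ t_i = 49872 days = 136.5 years.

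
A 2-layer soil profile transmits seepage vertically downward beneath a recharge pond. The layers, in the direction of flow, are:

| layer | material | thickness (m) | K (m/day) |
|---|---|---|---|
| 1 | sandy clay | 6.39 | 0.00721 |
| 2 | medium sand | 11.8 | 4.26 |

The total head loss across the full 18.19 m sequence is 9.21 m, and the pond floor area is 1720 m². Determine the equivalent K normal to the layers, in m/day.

0.0205

Flow is perpendicular to layering, so the layers act in series and the equivalent K is the thickness-weighted harmonic mean.
Total thickness L = 6.39 + 11.8 = 18.19 m.
Σ(b_i/K_i) = 6.39/0.00721 + 11.8/4.26 = 889.0 d.
K_eq = L / Σ(b_i/K_i) = 18.19 / 889.0 = 0.02046 m/day.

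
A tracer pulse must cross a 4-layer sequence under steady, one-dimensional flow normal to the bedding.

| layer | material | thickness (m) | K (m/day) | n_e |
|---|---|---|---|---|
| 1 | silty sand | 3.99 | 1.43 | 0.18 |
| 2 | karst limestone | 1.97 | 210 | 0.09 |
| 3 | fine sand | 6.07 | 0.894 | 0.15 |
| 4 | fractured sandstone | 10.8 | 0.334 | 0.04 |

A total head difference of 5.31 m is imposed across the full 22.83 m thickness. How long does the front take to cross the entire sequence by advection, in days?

With flow normal to the layers, continuity requires the same specific discharge q through every layer.
Σ(b_i/K_i) = 3.99/1.43 + 1.97/210 + 6.07/0.894 + 10.8/0.334 = 41.92 d.
q = Δh / Σ(b_i/K_i) = 5.31 / 41.92 = 0.1267 m/day.
In each layer the seepage velocity is v_i = q/n_i, so the layer transit time is t_i = b_i·n_i / q:
  layer 1 (silty sand): t_1 = 3.99 × 0.18 / 0.1267 = 5.670 d
  layer 2 (karst limestone): t_2 = 1.97 × 0.09 / 0.1267 = 1.400 d
  layer 3 (fine sand): t_3 = 6.07 × 0.15 / 0.1267 = 7.189 d
  layer 4 (fractured sandstone): t_4 = 10.8 × 0.04 / 0.1267 = 3.411 d
Total t = Σ t_i = 17.67 days.

17.7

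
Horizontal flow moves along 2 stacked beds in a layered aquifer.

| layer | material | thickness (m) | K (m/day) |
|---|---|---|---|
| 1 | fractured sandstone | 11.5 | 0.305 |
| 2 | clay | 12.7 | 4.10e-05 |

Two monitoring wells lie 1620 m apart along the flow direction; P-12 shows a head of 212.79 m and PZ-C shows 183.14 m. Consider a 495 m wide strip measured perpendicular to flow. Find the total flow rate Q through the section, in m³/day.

Flow is parallel to layering, so each bed carries its own Darcy discharge and the transmissivities add.
Σ(K_i·b_i) = 0.305×11.5 + 4.10e-05×12.7 = 3.508 m²/day.
Hydraulic gradient i = (212.79 − 183.14) / 1620 = 29.65 / 1620 = 0.01830.
Q = Σ(K_i·b_i) · W · i = 3.508 × 495 × 0.01830 = 31.78 m³/day.

31.8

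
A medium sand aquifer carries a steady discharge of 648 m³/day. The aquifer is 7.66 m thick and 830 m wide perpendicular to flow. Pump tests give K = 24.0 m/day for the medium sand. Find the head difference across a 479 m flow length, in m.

2.03

Cross-sectional area A = 830 × 7.66 = 6358 m².
From Q = K·A·i, i = Q / (K·A) = 648 / (24.00 × 6358) = 0.004247.
Head loss Δh = i · L = 0.004247 × 479 = 2.034 m.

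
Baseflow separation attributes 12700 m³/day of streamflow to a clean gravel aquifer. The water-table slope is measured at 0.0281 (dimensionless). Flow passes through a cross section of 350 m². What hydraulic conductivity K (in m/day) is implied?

1290

Hydraulic gradient i = 0.0281.
From Q = K·A·i, K = Q / (A·i) = 12700 / (350.0 × 0.02810) = 1291 m/day.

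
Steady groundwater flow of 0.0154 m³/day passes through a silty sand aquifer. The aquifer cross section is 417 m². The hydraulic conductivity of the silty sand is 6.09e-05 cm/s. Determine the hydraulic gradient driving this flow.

0.000702

Convert K: 6.09e-05 cm/s × 864 = 0.05262 m/day.
From Q = K·A·i, i = Q / (K·A) = 0.0154 / (0.05262 × 417.0) = 0.0007019.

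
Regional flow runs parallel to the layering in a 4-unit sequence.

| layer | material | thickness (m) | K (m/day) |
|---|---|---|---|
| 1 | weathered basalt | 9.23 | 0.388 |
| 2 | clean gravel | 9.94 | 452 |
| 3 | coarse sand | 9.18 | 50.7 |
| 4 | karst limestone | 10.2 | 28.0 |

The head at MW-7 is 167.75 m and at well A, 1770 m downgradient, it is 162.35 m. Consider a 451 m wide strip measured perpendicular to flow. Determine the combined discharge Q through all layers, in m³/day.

7220

Flow is parallel to layering, so each bed carries its own Darcy discharge and the transmissivities add.
Σ(K_i·b_i) = 0.388×9.23 + 452×9.94 + 50.7×9.18 + 28.0×10.2 = 5247 m²/day.
Hydraulic gradient i = (167.75 − 162.35) / 1770 = 5.4 / 1770 = 0.003051.
Q = Σ(K_i·b_i) · W · i = 5247 × 451 × 0.003051 = 7220 m³/day.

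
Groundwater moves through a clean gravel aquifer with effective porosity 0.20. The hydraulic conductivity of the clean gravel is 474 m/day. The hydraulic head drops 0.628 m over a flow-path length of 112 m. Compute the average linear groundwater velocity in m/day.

Hydraulic gradient i = Δh / L = 0.628 / 112 = 0.005607.
Darcy flux q = K · i = 474.0 × 0.005607 = 2.658 m/day.
Seepage velocity v = q / n_e = 2.658 / 0.20 = 13.29 m/day.

13.3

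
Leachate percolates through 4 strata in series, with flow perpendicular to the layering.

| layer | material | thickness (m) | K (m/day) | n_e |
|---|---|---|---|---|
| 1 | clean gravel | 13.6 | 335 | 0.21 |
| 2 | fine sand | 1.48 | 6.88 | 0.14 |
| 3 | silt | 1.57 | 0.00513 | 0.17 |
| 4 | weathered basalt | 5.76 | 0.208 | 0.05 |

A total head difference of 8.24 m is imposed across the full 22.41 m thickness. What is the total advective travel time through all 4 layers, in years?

0.402

With flow normal to the layers, continuity requires the same specific discharge q through every layer.
Σ(b_i/K_i) = 13.6/335 + 1.48/6.88 + 1.57/0.00513 + 5.76/0.208 = 334.0 d.
q = Δh / Σ(b_i/K_i) = 8.24 / 334.0 = 0.02467 m/day.
In each layer the seepage velocity is v_i = q/n_i, so the layer transit time is t_i = b_i·n_i / q:
  layer 1 (clean gravel): t_1 = 13.6 × 0.21 / 0.02467 = 115.8 d
  layer 2 (fine sand): t_2 = 1.48 × 0.14 / 0.02467 = 8.398 d
  layer 3 (silt): t_3 = 1.57 × 0.17 / 0.02467 = 10.82 d
  layer 4 (weathered basalt): t_4 = 5.76 × 0.05 / 0.02467 = 11.67 d
Total t = Σ t_i = 146.7 days = 0.4015 years.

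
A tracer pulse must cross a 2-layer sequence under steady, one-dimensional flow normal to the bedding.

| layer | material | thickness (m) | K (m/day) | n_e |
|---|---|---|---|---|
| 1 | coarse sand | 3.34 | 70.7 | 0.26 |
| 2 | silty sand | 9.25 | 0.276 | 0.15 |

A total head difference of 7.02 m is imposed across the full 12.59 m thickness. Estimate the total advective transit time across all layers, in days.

10.8

With flow normal to the layers, continuity requires the same specific discharge q through every layer.
Σ(b_i/K_i) = 3.34/70.7 + 9.25/0.276 = 33.56 d.
q = Δh / Σ(b_i/K_i) = 7.02 / 33.56 = 0.2092 m/day.
In each layer the seepage velocity is v_i = q/n_i, so the layer transit time is t_i = b_i·n_i / q:
  layer 1 (coarse sand): t_1 = 3.34 × 0.26 / 0.2092 = 4.152 d
  layer 2 (silty sand): t_2 = 9.25 × 0.15 / 0.2092 = 6.633 d
Total t = Σ t_i = 10.79 days.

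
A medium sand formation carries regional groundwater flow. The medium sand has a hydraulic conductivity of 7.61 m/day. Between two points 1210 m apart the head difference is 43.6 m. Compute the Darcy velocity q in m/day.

Hydraulic gradient i = Δh / L = 43.6 / 1210 = 0.03603.
Specific discharge q = K · i = 7.610 × 0.03603 = 0.2742 m/day.

0.274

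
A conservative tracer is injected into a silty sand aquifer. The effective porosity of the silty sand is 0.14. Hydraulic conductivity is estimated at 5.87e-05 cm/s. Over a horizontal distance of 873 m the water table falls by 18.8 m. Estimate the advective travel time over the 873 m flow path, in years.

306

Convert K: 5.87e-05 cm/s × 864 = 0.05072 m/day.
Hydraulic gradient i = Δh / L = 18.8 / 873 = 0.02153.
Darcy flux q = K · i = 0.05072 × 0.02153 = 0.001092 m/day.
Seepage velocity v = q / n_e = 0.001092 / 0.14 = 0.007801 m/day.
Travel time t = L / v = 873 / 0.007801 = 1.119e+05 days = 306.4 years.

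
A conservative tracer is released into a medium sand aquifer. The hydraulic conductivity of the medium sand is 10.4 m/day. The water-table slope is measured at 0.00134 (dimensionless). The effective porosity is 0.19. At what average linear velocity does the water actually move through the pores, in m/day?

Hydraulic gradient i = 0.00134.
Darcy flux q = K · i = 10.40 × 0.001340 = 0.01394 m/day.
Seepage velocity v = q / n_e = 0.01394 / 0.19 = 0.07335 m/day.

0.0733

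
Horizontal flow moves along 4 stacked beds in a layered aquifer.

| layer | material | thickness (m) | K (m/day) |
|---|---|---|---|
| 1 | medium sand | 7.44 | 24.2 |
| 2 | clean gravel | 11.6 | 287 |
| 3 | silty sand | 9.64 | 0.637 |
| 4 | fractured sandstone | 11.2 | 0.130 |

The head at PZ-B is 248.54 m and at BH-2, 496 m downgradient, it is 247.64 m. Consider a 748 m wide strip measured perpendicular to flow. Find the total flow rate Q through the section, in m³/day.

4770

Flow is parallel to layering, so each bed carries its own Darcy discharge and the transmissivities add.
Σ(K_i·b_i) = 24.2×7.44 + 287×11.6 + 0.637×9.64 + 0.130×11.2 = 3517 m²/day.
Hydraulic gradient i = (248.54 − 247.64) / 496 = 0.9 / 496 = 0.001815.
Q = Σ(K_i·b_i) · W · i = 3517 × 748 × 0.001815 = 4773 m³/day.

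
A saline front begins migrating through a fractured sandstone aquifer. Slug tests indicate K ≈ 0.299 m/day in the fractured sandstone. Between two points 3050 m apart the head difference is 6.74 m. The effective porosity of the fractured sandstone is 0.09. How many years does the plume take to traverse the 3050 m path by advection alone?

1140

Hydraulic gradient i = Δh / L = 6.74 / 3050 = 0.002210.
Darcy flux q = K · i = 0.2990 × 0.002210 = 0.0006607 m/day.
Seepage velocity v = q / n_e = 0.0006607 / 0.09 = 0.007342 m/day.
Travel time t = L / v = 3050 / 0.007342 = 4.154e+05 days = 1137 years.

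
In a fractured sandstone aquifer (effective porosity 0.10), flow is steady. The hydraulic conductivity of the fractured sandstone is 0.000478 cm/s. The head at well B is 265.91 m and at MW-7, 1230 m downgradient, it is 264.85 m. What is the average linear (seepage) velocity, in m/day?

0.00356

Convert K: 0.000478 cm/s × 864 = 0.4130 m/day.
Hydraulic gradient i = (265.91 − 264.85) / 1230 = 1.06 / 1230 = 0.0008618.
Darcy flux q = K · i = 0.4130 × 0.0008618 = 0.0003559 m/day.
Seepage velocity v = q / n_e = 0.0003559 / 0.10 = 0.003559 m/day.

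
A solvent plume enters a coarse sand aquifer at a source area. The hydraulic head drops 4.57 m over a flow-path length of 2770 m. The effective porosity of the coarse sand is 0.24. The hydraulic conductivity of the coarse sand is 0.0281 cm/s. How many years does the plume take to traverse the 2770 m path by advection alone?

45.4

Convert K: 0.0281 cm/s × 864 = 24.28 m/day.
Hydraulic gradient i = Δh / L = 4.57 / 2770 = 0.001650.
Darcy flux q = K · i = 24.28 × 0.001650 = 0.04005 m/day.
Seepage velocity v = q / n_e = 0.04005 / 0.24 = 0.1669 m/day.
Travel time t = L / v = 2770 / 0.1669 = 16597 days = 45.44 years.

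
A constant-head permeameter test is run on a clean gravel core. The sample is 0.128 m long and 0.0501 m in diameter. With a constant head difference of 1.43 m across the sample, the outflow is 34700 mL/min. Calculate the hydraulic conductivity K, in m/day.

2270

Cross-sectional area A = π·(d/2)² = π × (0.0501/2)² = 0.001971 m².
Convert discharge: 34700 mL/min = 0.0005783 m³/s.
Darcy's law rearranged: K = Q·L / (A·Δh) = 0.0005783 × 0.128 / (0.001971 × 1.43) = 0.02626 m/s = 2269 m/day.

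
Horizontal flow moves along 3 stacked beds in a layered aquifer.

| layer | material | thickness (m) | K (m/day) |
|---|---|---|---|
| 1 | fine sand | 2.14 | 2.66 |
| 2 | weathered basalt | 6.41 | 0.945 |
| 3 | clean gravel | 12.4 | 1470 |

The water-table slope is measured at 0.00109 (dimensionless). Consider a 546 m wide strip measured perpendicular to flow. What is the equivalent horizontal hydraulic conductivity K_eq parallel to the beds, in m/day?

Flow is parallel to layering, so each bed carries its own Darcy discharge and the transmissivities add.
Σ(K_i·b_i) = 2.66×2.14 + 0.945×6.41 + 1470×12.4 = 18240 m²/day.
Total thickness b = 20.95 m, so K_eq = Σ(K_i·b_i)/b = 870.6 m/day.

871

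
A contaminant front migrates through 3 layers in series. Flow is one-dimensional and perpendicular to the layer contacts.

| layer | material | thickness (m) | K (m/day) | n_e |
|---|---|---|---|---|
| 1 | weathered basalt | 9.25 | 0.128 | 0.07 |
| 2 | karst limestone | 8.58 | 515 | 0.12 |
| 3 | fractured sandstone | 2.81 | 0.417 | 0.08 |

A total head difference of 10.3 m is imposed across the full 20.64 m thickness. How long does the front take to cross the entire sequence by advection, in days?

14.6

With flow normal to the layers, continuity requires the same specific discharge q through every layer.
Σ(b_i/K_i) = 9.25/0.128 + 8.58/515 + 2.81/0.417 = 79.02 d.
q = Δh / Σ(b_i/K_i) = 10.3 / 79.02 = 0.1303 m/day.
In each layer the seepage velocity is v_i = q/n_i, so the layer transit time is t_i = b_i·n_i / q:
  layer 1 (weathered basalt): t_1 = 9.25 × 0.07 / 0.1303 = 4.968 d
  layer 2 (karst limestone): t_2 = 8.58 × 0.12 / 0.1303 = 7.899 d
  layer 3 (fractured sandstone): t_3 = 2.81 × 0.08 / 0.1303 = 1.725 d
Total t = Σ t_i = 14.59 days.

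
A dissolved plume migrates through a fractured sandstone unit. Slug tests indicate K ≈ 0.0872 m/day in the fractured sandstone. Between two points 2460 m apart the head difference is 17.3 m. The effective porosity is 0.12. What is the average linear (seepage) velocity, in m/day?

Hydraulic gradient i = Δh / L = 17.3 / 2460 = 0.007033.
Darcy flux q = K · i = 0.08720 × 0.007033 = 0.0006132 m/day.
Seepage velocity v = q / n_e = 0.0006132 / 0.12 = 0.005110 m/day.

0.00511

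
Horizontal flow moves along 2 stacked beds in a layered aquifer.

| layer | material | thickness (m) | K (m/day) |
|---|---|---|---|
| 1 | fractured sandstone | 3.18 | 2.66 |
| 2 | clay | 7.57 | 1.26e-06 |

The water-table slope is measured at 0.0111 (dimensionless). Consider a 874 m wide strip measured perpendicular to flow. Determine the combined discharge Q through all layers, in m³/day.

82.1

Flow is parallel to layering, so each bed carries its own Darcy discharge and the transmissivities add.
Σ(K_i·b_i) = 2.66×3.18 + 1.26e-06×7.57 = 8.459 m²/day.
Hydraulic gradient i = 0.0111.
Q = Σ(K_i·b_i) · W · i = 8.459 × 874 × 0.01110 = 82.06 m³/day.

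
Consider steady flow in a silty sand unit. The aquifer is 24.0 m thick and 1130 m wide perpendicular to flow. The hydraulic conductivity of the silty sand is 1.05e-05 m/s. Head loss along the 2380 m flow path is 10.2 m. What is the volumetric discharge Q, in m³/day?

105

Convert K: 1.05e-05 m/s × 86400 = 0.9072 m/day.
Cross-sectional area A = 1130 × 24.0 = 27120 m².
Hydraulic gradient i = Δh / L = 10.2 / 2380 = 0.004286.
Darcy's law: Q = K · A · i = 0.9072 × 27120 × 0.004286 = 105.4 m³/day.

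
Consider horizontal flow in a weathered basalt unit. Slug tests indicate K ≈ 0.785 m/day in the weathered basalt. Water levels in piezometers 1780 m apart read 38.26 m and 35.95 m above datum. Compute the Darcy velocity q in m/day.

Hydraulic gradient i = (38.26 − 35.95) / 1780 = 2.31 / 1780 = 0.001298.
Specific discharge q = K · i = 0.7850 × 0.001298 = 0.001019 m/day.

0.00102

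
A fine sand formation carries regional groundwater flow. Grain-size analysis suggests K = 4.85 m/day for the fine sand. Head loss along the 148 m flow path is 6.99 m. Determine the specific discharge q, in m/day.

Hydraulic gradient i = Δh / L = 6.99 / 148 = 0.04723.
Specific discharge q = K · i = 4.850 × 0.04723 = 0.2291 m/day.

0.229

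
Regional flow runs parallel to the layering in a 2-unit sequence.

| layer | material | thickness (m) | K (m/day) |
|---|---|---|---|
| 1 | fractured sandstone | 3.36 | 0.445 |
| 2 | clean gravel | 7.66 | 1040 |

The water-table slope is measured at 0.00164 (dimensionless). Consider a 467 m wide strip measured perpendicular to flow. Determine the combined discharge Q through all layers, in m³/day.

6100

Flow is parallel to layering, so each bed carries its own Darcy discharge and the transmissivities add.
Σ(K_i·b_i) = 0.445×3.36 + 1040×7.66 = 7968 m²/day.
Hydraulic gradient i = 0.00164.
Q = Σ(K_i·b_i) · W · i = 7968 × 467 × 0.001640 = 6102 m³/day.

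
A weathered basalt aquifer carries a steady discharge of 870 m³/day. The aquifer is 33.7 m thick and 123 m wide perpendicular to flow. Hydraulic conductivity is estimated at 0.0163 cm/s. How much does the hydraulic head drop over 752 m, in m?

11.2

Convert K: 0.0163 cm/s × 864 = 14.08 m/day.
Cross-sectional area A = 123 × 33.7 = 4145 m².
From Q = K·A·i, i = Q / (K·A) = 870 / (14.08 × 4145) = 0.01490.
Head loss Δh = i · L = 0.01490 × 752 = 11.21 m.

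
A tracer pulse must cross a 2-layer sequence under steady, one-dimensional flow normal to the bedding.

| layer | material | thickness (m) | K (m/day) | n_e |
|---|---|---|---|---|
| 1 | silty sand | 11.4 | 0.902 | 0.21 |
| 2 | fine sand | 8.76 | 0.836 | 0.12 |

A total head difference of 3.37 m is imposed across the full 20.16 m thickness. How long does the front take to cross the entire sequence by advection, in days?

23.6

With flow normal to the layers, continuity requires the same specific discharge q through every layer.
Σ(b_i/K_i) = 11.4/0.902 + 8.76/0.836 = 23.12 d.
q = Δh / Σ(b_i/K_i) = 3.37 / 23.12 = 0.1458 m/day.
In each layer the seepage velocity is v_i = q/n_i, so the layer transit time is t_i = b_i·n_i / q:
  layer 1 (silty sand): t_1 = 11.4 × 0.21 / 0.1458 = 16.42 d
  layer 2 (fine sand): t_2 = 8.76 × 0.12 / 0.1458 = 7.211 d
Total t = Σ t_i = 23.63 days.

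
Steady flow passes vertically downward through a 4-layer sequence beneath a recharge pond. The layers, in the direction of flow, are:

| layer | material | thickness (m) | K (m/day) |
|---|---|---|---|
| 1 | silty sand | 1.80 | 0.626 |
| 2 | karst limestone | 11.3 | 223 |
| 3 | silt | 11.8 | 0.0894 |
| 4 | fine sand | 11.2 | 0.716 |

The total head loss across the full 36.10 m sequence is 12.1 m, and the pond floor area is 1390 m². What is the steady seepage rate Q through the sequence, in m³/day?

Flow is perpendicular to layering, so the layers act in series and the equivalent K is the thickness-weighted harmonic mean.
Total thickness L = 1.80 + 11.3 + 11.8 + 11.2 = 36.10 m.
Σ(b_i/K_i) = 1.80/0.626 + 11.3/223 + 11.8/0.0894 + 11.2/0.716 = 150.6 d.
K_eq = L / Σ(b_i/K_i) = 36.10 / 150.6 = 0.2398 m/day.
Q = K_eq · A · (Δh/L) = 0.2398 × 1390 × (12.1/36.10) = 111.7 m³/day.

112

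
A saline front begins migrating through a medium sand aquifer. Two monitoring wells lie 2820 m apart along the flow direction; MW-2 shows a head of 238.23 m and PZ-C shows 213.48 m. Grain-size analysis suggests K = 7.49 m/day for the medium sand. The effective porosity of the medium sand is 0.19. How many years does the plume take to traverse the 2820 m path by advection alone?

22.3

Hydraulic gradient i = (238.23 − 213.48) / 2820 = 24.75 / 2820 = 0.008777.
Darcy flux q = K · i = 7.490 × 0.008777 = 0.06574 m/day.
Seepage velocity v = q / n_e = 0.06574 / 0.19 = 0.3460 m/day.
Travel time t = L / v = 2820 / 0.3460 = 8151 days = 22.32 years.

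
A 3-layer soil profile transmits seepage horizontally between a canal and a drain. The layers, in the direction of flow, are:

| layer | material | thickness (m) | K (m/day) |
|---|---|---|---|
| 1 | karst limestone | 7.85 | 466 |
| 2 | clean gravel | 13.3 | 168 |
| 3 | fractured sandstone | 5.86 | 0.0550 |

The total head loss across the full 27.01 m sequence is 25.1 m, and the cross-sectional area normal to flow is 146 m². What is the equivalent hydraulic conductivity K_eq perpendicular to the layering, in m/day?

0.253

Flow is perpendicular to layering, so the layers act in series and the equivalent K is the thickness-weighted harmonic mean.
Total thickness L = 7.85 + 13.3 + 5.86 = 27.01 m.
Σ(b_i/K_i) = 7.85/466 + 13.3/168 + 5.86/0.0550 = 106.6 d.
K_eq = L / Σ(b_i/K_i) = 27.01 / 106.6 = 0.2533 m/day.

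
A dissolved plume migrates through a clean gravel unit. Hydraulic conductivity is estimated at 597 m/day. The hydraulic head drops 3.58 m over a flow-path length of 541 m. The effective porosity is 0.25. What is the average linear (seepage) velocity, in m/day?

15.8

Hydraulic gradient i = Δh / L = 3.58 / 541 = 0.006617.
Darcy flux q = K · i = 597.0 × 0.006617 = 3.951 m/day.
Seepage velocity v = q / n_e = 3.951 / 0.25 = 15.80 m/day.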